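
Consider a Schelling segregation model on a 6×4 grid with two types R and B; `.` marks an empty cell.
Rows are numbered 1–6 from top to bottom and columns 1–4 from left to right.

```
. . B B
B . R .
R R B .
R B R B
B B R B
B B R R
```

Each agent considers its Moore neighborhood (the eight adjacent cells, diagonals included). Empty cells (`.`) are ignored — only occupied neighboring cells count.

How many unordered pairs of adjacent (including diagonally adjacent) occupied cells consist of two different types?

25

Scan each occupied cell's neighbors to the right and below (and the two forward diagonals) so each pair is counted once.
From row 1: 2 unlike of 3 pairs (running 2/3).
From row 2: 3 unlike of 4 pairs (running 5/7).
From row 3: 4 unlike of 10 pairs (running 9/17).
From row 4: 9 unlike of 13 pairs (running 18/30).
From row 5: 6 unlike of 13 pairs (running 24/43).
From row 6: 1 unlike of 3 pairs (running 25/46).
Total adjacent occupied pairs: 46; unlike-type pairs: 25.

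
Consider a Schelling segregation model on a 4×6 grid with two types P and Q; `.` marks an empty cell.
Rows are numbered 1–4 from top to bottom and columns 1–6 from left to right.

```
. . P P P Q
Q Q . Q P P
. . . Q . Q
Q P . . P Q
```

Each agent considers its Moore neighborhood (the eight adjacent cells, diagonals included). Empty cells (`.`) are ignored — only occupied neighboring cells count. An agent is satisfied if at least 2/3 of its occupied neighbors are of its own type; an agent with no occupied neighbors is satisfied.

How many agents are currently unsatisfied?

(1,3)P 1/3 not
(1,4)P 3/4 satisfied
(1,5)P 3/5 not
(1,6)Q 0/3 not
(2,1)Q 1/1 satisfied
(2,2)Q 1/2 not
(2,4)Q 1/5 not
(2,5)P 3/7 not
(2,6)P 2/4 not
(3,4)Q 1/3 not
(3,6)Q 1/4 not
(4,1)Q 0/1 not
(4,2)P 0/1 not
(4,5)P 0/3 not
(4,6)Q 1/2 not
Unsatisfied: (1,3), (1,5), (1,6), (2,2), (2,4), (2,5), (2,6), (3,4), (3,6), (4,1), (4,2), (4,5), (4,6) — 13 in total.

13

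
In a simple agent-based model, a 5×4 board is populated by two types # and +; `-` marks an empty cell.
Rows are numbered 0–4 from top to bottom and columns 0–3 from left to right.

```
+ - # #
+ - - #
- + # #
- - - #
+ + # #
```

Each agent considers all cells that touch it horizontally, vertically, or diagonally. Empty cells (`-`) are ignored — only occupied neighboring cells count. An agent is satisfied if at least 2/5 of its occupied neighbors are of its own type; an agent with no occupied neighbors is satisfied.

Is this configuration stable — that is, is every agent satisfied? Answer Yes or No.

Row 0: (0,0)+ 1/1 ✓ · (0,2)# 2/2 ✓ · (0,3)# 2/2 ✓
Row 1: (1,0)+ 2/2 ✓ · (1,3)# 4/4 ✓
Row 2: (2,1)+ 1/2 ✓ · (2,2)# 3/4 ✓ · (2,3)# 3/3 ✓
Row 3: (3,3)# 4/4 ✓
Row 4: (4,0)+ 1/1 ✓ · (4,1)+ 1/2 ✓ · (4,2)# 2/3 ✓ · (4,3)# 2/2 ✓
All meet the threshold, so the configuration is stable.

Yes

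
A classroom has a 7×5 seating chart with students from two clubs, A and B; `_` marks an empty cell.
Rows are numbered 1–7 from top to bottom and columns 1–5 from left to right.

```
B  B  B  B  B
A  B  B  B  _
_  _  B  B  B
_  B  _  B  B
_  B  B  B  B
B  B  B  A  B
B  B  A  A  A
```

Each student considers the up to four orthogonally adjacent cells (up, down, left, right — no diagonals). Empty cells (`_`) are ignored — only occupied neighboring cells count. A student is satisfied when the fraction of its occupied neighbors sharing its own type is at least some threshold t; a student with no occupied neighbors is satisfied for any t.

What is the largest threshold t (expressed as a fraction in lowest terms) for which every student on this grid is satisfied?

Row 1: (1,1)B 1/2 · (1,2)B 3/3 · (1,3)B 3/3 · (1,4)B 3/3 · (1,5)B 1/1
Row 2: (2,1)A 0/2 · (2,2)B 2/3 · (2,3)B 4/4 · (2,4)B 3/3
Row 3: (3,3)B 2/2 · (3,4)B 4/4 · (3,5)B 2/2
Row 4: (4,2)B 1/1 · (4,4)B 3/3 · (4,5)B 3/3
Row 5: (5,2)B 3/3 · (5,3)B 3/3 · (5,4)B 3/4 · (5,5)B 3/3
Row 6: (6,1)B 2/2 · (6,2)B 4/4 · (6,3)B 2/4 · (6,4)A 1/4 · (6,5)B 1/3
Row 7: (7,1)B 2/2 · (7,2)B 2/3 · (7,3)A 1/3 · (7,4)A 3/3 · (7,5)A 1/2
The smallest same-type fraction is 0/2 at (2,1), which reduces to 0/1. Any threshold above that leaves this student unsatisfied.

0/1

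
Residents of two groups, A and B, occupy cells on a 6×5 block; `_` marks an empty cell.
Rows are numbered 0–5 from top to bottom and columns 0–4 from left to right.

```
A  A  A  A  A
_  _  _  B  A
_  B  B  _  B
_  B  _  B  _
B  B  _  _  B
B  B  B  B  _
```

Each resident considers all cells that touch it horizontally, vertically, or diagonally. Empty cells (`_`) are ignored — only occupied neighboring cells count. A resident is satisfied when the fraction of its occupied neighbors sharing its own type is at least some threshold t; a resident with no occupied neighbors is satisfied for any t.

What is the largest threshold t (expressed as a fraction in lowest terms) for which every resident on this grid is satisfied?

1/3

(0,0)A 1/1
(0,1)A 2/2
(0,2)A 2/3
(0,3)A 3/4
(0,4)A 2/3
(1,3)B 2/6
(1,4)A 2/4
(2,1)B 2/2
(2,2)B 4/4
(2,4)B 2/3
(3,1)B 4/4
(3,3)B 3/3
(4,0)B 4/4
(4,1)B 5/5
(4,4)B 2/2
(5,0)B 3/3
(5,1)B 4/4
(5,2)B 3/3
(5,3)B 2/2
The smallest same-type fraction is 2/6 at (1,3), which reduces to 1/3. Any threshold above that leaves this resident unsatisfied.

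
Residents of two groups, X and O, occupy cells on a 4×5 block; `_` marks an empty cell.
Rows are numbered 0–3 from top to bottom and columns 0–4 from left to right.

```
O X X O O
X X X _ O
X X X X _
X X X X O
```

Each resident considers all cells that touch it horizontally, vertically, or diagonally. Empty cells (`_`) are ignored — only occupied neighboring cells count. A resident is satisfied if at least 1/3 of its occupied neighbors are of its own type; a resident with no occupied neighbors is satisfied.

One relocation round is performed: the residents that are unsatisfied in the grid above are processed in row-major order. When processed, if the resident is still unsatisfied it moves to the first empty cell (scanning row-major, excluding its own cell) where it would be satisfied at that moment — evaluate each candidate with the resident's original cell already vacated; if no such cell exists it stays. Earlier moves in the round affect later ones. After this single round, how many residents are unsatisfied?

0

Initially unsatisfied (in order): (0,0), (3,4).
  (0,0) → (1,3).
  (3,4) → (2,4).
Resulting grid:
_ X X O O
X X X O O
X X X X O
X X X X _
All satisfied now.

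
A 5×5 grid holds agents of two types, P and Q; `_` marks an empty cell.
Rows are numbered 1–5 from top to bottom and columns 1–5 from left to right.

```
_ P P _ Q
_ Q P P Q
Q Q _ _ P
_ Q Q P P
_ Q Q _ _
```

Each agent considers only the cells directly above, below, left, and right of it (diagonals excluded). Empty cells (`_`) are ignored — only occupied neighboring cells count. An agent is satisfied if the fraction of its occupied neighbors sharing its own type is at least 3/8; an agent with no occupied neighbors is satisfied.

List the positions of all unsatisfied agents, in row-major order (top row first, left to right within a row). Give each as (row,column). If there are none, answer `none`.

(2,2), (2,5)

(1,2)P 1/2 ✓
(1,3)P 2/2 ✓
(1,5)Q 1/1 ✓
(2,2)Q 1/3 ✗
(2,3)P 2/3 ✓
(2,4)P 1/2 ✓
(2,5)Q 1/3 ✗
(3,1)Q 1/1 ✓
(3,2)Q 3/3 ✓
(3,5)P 1/2 ✓
(4,2)Q 3/3 ✓
(4,3)Q 2/3 ✓
(4,4)P 1/2 ✓
(4,5)P 2/2 ✓
(5,2)Q 2/2 ✓
(5,3)Q 2/2 ✓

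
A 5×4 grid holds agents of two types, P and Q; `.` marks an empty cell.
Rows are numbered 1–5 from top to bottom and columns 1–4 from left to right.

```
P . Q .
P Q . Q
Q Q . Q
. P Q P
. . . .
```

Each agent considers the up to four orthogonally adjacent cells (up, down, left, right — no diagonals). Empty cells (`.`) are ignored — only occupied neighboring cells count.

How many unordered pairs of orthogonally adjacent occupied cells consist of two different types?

Scan each occupied cell's neighbors to the right and below so each pair is counted once.
Row 1: P(1,1)–P(2,1)=  → 0/1 unlike.
Row 2: P(2,1)–Q(2,2)≠ P(2,1)–Q(3,1)≠ Q(2,2)–Q(3,2)= Q(2,4)–Q(3,4)=  → 2/4 unlike.
Row 3: Q(3,1)–Q(3,2)= Q(3,2)–P(4,2)≠ Q(3,4)–P(4,4)≠  → 2/3 unlike.
Row 4: P(4,2)–Q(4,3)≠ Q(4,3)–P(4,4)≠  → 2/2 unlike.
Total adjacent occupied pairs: 10; unlike-type pairs: 6.

6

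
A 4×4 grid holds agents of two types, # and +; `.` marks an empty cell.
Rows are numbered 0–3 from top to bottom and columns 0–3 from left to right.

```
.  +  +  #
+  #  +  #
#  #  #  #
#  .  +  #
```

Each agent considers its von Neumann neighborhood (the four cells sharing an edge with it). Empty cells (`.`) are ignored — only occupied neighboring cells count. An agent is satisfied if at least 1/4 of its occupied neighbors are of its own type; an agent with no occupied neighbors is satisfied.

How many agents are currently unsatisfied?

Row 0: (0,1)+ 1/2 satisfied · (0,2)+ 2/3 satisfied · (0,3)# 1/2 satisfied
Row 1: (1,0)+ 0/2 not · (1,1)# 1/4 satisfied · (1,2)+ 1/4 satisfied · (1,3)# 2/3 satisfied
Row 2: (2,0)# 2/3 satisfied · (2,1)# 3/3 satisfied · (2,2)# 2/4 satisfied · (2,3)# 3/3 satisfied
Row 3: (3,0)# 1/1 satisfied · (3,2)+ 0/2 not · (3,3)# 1/2 satisfied
Unsatisfied: (1,0), (3,2) — 2 in total.

2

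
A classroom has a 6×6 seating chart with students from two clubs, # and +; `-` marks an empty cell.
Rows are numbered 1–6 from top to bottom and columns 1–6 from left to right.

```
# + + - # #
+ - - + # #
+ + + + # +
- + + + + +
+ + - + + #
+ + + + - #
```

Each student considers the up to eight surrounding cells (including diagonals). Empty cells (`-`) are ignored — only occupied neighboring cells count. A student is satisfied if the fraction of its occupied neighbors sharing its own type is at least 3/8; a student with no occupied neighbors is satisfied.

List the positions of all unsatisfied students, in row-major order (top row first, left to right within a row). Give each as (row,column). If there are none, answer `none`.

Row 1: (1,1)# 0/2 not · (1,2)+ 2/3 satisfied · (1,3)+ 2/2 satisfied · (1,5)# 3/4 satisfied · (1,6)# 3/3 satisfied
Row 2: (2,1)+ 3/4 satisfied · (2,4)+ 3/6 satisfied · (2,5)# 4/7 satisfied · (2,6)# 4/5 satisfied
Row 3: (3,1)+ 3/3 satisfied · (3,2)+ 5/5 satisfied · (3,3)+ 6/6 satisfied · (3,4)+ 5/7 satisfied · (3,5)# 2/8 not · (3,6)+ 2/5 satisfied
Row 4: (4,2)+ 6/6 satisfied · (4,3)+ 7/7 satisfied · (4,4)+ 6/7 satisfied · (4,5)+ 6/8 satisfied · (4,6)+ 3/5 satisfied
Row 5: (5,1)+ 4/4 satisfied · (5,2)+ 6/6 satisfied · (5,4)+ 6/6 satisfied · (5,5)+ 5/7 satisfied · (5,6)# 1/4 not
Row 6: (6,1)+ 3/3 satisfied · (6,2)+ 4/4 satisfied · (6,3)+ 4/4 satisfied · (6,4)+ 3/3 satisfied · (6,6)# 1/2 satisfied

(1,1), (3,5), (5,6)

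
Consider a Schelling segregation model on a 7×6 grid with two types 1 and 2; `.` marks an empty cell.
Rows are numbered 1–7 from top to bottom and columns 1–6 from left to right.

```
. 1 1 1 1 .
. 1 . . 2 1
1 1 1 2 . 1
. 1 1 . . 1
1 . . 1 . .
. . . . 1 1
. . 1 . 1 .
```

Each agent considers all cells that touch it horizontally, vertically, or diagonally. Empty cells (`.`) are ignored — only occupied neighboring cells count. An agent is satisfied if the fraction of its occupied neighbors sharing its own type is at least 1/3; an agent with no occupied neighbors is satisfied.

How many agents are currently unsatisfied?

Row 1: (1,2)1 2/2 ✓ · (1,3)1 3/3 ✓ · (1,4)1 2/3 ✓ · (1,5)1 2/3 ✓
Row 2: (2,2)1 5/5 ✓ · (2,5)2 1/5 ✗ · (2,6)1 2/3 ✓
Row 3: (3,1)1 3/3 ✓ · (3,2)1 5/5 ✓ · (3,3)1 4/5 ✓ · (3,4)2 1/3 ✓ · (3,6)1 2/3 ✓
Row 4: (4,2)1 5/5 ✓ · (4,3)1 4/5 ✓ · (4,6)1 1/1 ✓
Row 5: (5,1)1 1/1 ✓ · (5,4)1 2/2 ✓
Row 6: (6,5)1 3/3 ✓ · (6,6)1 2/2 ✓
Row 7: (7,3)1 0/0 ✓ · (7,5)1 2/2 ✓
Unsatisfied: (2,5) — 1 in total.

1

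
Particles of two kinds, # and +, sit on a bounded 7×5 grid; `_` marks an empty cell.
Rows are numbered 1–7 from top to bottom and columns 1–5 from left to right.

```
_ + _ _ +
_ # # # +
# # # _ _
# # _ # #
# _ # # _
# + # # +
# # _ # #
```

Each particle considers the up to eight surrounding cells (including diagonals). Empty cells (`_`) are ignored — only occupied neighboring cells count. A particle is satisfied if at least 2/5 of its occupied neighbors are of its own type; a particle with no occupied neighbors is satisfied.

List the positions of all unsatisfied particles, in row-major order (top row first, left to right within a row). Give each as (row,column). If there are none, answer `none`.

(1,2)+ 0/2 not
(1,5)+ 1/2 satisfied
(2,2)# 4/5 satisfied
(2,3)# 4/5 satisfied
(2,4)# 2/4 satisfied
(2,5)+ 1/2 satisfied
(3,1)# 4/4 satisfied
(3,2)# 6/6 satisfied
(3,3)# 6/6 satisfied
(4,1)# 4/4 satisfied
(4,2)# 6/6 satisfied
(4,4)# 4/4 satisfied
(4,5)# 2/2 satisfied
(5,1)# 3/4 satisfied
(5,3)# 5/6 satisfied
(5,4)# 5/6 satisfied
(6,1)# 3/4 satisfied
(6,2)+ 0/6 not
(6,3)# 5/6 satisfied
(6,4)# 5/6 satisfied
(6,5)+ 0/4 not
(7,1)# 2/3 satisfied
(7,2)# 3/4 satisfied
(7,4)# 3/4 satisfied
(7,5)# 2/3 satisfied

(1,2), (6,2), (6,5)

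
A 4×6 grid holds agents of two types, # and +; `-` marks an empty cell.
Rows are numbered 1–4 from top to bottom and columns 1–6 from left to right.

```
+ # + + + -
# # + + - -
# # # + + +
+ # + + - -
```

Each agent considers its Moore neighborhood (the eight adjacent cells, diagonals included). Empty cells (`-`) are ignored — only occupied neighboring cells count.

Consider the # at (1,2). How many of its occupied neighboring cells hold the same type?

2

Occupied neighbors of (1,2): (1,1)=+, (1,3)=+, (2,1)=#, (2,2)=#, (2,3)=+.
Same type (#): 2 of 5.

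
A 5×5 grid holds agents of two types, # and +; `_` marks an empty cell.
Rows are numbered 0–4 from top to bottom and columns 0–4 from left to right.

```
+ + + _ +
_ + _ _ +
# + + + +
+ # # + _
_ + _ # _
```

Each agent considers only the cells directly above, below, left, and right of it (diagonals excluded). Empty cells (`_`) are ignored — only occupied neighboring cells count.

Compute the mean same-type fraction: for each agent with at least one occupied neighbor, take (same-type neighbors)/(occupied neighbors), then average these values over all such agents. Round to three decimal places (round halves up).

Row 0: (0,0)+ 1/1 · (0,1)+ 3/3 · (0,2)+ 1/1 · (0,4)+ 1/1
Row 1: (1,1)+ 2/2 · (1,4)+ 2/2
Row 2: (2,0)# 0/2 · (2,1)+ 2/4 · (2,2)+ 2/3 · (2,3)+ 3/3 · (2,4)+ 2/2
Row 3: (3,0)+ 0/2 · (3,1)# 1/4 · (3,2)# 1/3 · (3,3)+ 1/3
Row 4: (4,1)+ 0/1 · (4,3)# 0/1
Sum over 17 agents: 1/1 + 3/3 + 1/1 + 1/1 + 2/2 + 2/2 + 0/2 + 2/4 + 2/3 + 3/3 + 2/2 + 0/2 + 1/4 + 1/3 + 1/3 + 0/1 + 0/1 = 121/12; mean = 121/12 ÷ 17 = 121/204 = 0.593137… → 0.593.

0.593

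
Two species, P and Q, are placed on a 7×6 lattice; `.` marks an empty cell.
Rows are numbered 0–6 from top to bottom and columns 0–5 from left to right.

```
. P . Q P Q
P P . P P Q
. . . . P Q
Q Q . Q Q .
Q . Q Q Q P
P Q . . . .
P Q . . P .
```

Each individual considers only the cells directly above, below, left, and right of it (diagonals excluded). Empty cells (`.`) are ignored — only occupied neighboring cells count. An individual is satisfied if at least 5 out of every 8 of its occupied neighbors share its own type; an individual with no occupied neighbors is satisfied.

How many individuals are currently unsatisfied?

Row 0: (0,1)P 1/1 satisfied · (0,3)Q 0/2 not · (0,4)P 1/3 not · (0,5)Q 1/2 not
Row 1: (1,0)P 1/1 satisfied · (1,1)P 2/2 satisfied · (1,3)P 1/2 not · (1,4)P 3/4 satisfied · (1,5)Q 2/3 satisfied
Row 2: (2,4)P 1/3 not · (2,5)Q 1/2 not
Row 3: (3,0)Q 2/2 satisfied · (3,1)Q 1/1 satisfied · (3,3)Q 2/2 satisfied · (3,4)Q 2/3 satisfied
Row 4: (4,0)Q 1/2 not · (4,2)Q 1/1 satisfied · (4,3)Q 3/3 satisfied · (4,4)Q 2/3 satisfied · (4,5)P 0/1 not
Row 5: (5,0)P 1/3 not · (5,1)Q 1/2 not
Row 6: (6,0)P 1/2 not · (6,1)Q 1/2 not · (6,4)P 0/0 satisfied
Unsatisfied: (0,3), (0,4), (0,5), (1,3), (2,4), (2,5), (4,0), (4,5), (5,0), (5,1), (6,0), (6,1) — 12 in total.

12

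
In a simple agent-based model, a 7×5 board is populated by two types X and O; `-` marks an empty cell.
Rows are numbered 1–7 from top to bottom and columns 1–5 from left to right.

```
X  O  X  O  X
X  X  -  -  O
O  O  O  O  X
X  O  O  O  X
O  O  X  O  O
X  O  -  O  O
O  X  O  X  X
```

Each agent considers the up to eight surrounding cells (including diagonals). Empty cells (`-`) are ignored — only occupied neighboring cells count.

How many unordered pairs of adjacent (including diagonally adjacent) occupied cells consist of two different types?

43

Scan each occupied cell's neighbors to the right and below (and the two forward diagonals) so each pair is counted once.
Row 1: X(1,1)–O(1,2)≠ X(1,1)–X(2,1)= X(1,1)–X(2,2)= O(1,2)–X(1,3)≠ O(1,2)–X(2,2)≠ O(1,2)–X(2,1)≠ X(1,3)–O(1,4)≠ X(1,3)–X(2,2)= O(1,4)–X(1,5)≠ O(1,4)–O(2,5)= X(1,5)–O(2,5)≠  → 7/11 unlike.
Row 2: X(2,1)–X(2,2)= X(2,1)–O(3,1)≠ X(2,1)–O(3,2)≠ X(2,2)–O(3,2)≠ X(2,2)–O(3,3)≠ X(2,2)–O(3,1)≠ O(2,5)–X(3,5)≠ O(2,5)–O(3,4)=  → 6/8 unlike.
Row 3: O(3,1)–O(3,2)= O(3,1)–X(4,1)≠ O(3,1)–O(4,2)= O(3,2)–O(3,3)= O(3,2)–O(4,2)= O(3,2)–O(4,3)= O(3,2)–X(4,1)≠ O(3,3)–O(3,4)= O(3,3)–O(4,3)= O(3,3)–O(4,4)= O(3,3)–O(4,2)= O(3,4)–X(3,5)≠ O(3,4)–O(4,4)= O(3,4)–X(4,5)≠ O(3,4)–O(4,3)= X(3,5)–X(4,5)= X(3,5)–O(4,4)≠  → 5/17 unlike.
Row 4: X(4,1)–O(4,2)≠ X(4,1)–O(5,1)≠ X(4,1)–O(5,2)≠ O(4,2)–O(4,3)= O(4,2)–O(5,2)= O(4,2)–X(5,3)≠ O(4,2)–O(5,1)= O(4,3)–O(4,4)= O(4,3)–X(5,3)≠ O(4,3)–O(5,4)= O(4,3)–O(5,2)= O(4,4)–X(4,5)≠ O(4,4)–O(5,4)= O(4,4)–O(5,5)= O(4,4)–X(5,3)≠ X(4,5)–O(5,5)≠ X(4,5)–O(5,4)≠  → 9/17 unlike.
Row 5: O(5,1)–O(5,2)= O(5,1)–X(6,1)≠ O(5,1)–O(6,2)= O(5,2)–X(5,3)≠ O(5,2)–O(6,2)= O(5,2)–X(6,1)≠ X(5,3)–O(5,4)≠ X(5,3)–O(6,4)≠ X(5,3)–O(6,2)≠ O(5,4)–O(5,5)= O(5,4)–O(6,4)= O(5,4)–O(6,5)= O(5,5)–O(6,5)= O(5,5)–O(6,4)=  → 6/14 unlike.
Row 6: X(6,1)–O(6,2)≠ X(6,1)–O(7,1)≠ X(6,1)–X(7,2)= O(6,2)–X(7,2)≠ O(6,2)–O(7,3)= O(6,2)–O(7,1)= O(6,4)–O(6,5)= O(6,4)–X(7,4)≠ O(6,4)–X(7,5)≠ O(6,4)–O(7,3)= O(6,5)–X(7,5)≠ O(6,5)–X(7,4)≠  → 7/12 unlike.
Row 7: O(7,1)–X(7,2)≠ X(7,2)–O(7,3)≠ O(7,3)–X(7,4)≠ X(7,4)–X(7,5)=  → 3/4 unlike.
Total adjacent occupied pairs: 83; unlike-type pairs: 43.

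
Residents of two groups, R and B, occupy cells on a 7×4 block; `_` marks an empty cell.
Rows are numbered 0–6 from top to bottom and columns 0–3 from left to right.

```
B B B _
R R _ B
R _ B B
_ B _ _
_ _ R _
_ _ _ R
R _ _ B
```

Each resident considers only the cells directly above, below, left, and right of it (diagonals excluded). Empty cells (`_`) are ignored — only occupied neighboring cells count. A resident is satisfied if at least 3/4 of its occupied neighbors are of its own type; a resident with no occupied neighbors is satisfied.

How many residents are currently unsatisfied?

Row 0: (0,0)B 1/2 unhappy · (0,1)B 2/3 unhappy · (0,2)B 1/1 ok
Row 1: (1,0)R 2/3 unhappy · (1,1)R 1/2 unhappy · (1,3)B 1/1 ok
Row 2: (2,0)R 1/1 ok · (2,2)B 1/1 ok · (2,3)B 2/2 ok
Row 3: (3,1)B 0/0 ok
Row 4: (4,2)R 0/0 ok
Row 5: (5,3)R 0/1 unhappy
Row 6: (6,0)R 0/0 ok · (6,3)B 0/1 unhappy
Unsatisfied: (0,0), (0,1), (1,0), (1,1), (5,3), (6,3) — 6 in total.

6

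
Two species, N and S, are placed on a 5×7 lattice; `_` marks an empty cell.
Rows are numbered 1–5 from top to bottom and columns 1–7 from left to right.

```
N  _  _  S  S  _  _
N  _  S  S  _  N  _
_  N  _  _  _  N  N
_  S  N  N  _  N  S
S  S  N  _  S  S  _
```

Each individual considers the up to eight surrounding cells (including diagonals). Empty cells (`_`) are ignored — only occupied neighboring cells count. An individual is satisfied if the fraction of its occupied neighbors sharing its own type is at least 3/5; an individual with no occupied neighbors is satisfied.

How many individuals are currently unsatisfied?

7

(1,1)N 1/1 ✓
(1,4)S 3/3 ✓
(1,5)S 2/3 ✓
(2,1)N 2/2 ✓
(2,3)S 2/3 ✓
(2,4)S 3/3 ✓
(2,6)N 2/3 ✓
(3,2)N 2/4 ✗
(3,6)N 3/4 ✓
(3,7)N 3/4 ✓
(4,2)S 2/5 ✗
(4,3)N 3/5 ✓
(4,4)N 2/3 ✓
(4,6)N 2/5 ✗
(4,7)S 1/4 ✗
(5,1)S 2/2 ✓
(5,2)S 2/4 ✗
(5,3)N 2/4 ✗
(5,5)S 1/3 ✗
(5,6)S 2/3 ✓
Unsatisfied: (3,2), (4,2), (4,6), (4,7), (5,2), (5,3), (5,5) — 7 in total.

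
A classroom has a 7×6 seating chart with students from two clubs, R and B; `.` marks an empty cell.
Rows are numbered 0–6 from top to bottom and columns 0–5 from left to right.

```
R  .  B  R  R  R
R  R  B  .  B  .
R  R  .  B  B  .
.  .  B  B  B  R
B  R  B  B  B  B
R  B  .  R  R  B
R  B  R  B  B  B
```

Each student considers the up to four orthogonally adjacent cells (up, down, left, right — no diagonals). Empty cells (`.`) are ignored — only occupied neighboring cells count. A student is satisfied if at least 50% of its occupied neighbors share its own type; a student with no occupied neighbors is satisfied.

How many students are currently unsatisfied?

10

(0,0)R 1/1 satisfied
(0,2)B 1/2 satisfied
(0,3)R 1/2 satisfied
(0,4)R 2/3 satisfied
(0,5)R 1/1 satisfied
(1,0)R 3/3 satisfied
(1,1)R 2/3 satisfied
(1,2)B 1/2 satisfied
(1,4)B 1/2 satisfied
(2,0)R 2/2 satisfied
(2,1)R 2/2 satisfied
(2,3)B 2/2 satisfied
(2,4)B 3/3 satisfied
(3,2)B 2/2 satisfied
(3,3)B 4/4 satisfied
(3,4)B 3/4 satisfied
(3,5)R 0/2 not
(4,0)B 0/2 not
(4,1)R 0/3 not
(4,2)B 2/3 satisfied
(4,3)B 3/4 satisfied
(4,4)B 3/4 satisfied
(4,5)B 2/3 satisfied
(5,0)R 1/3 not
(5,1)B 1/3 not
(5,3)R 1/3 not
(5,4)R 1/4 not
(5,5)B 2/3 satisfied
(6,0)R 1/2 satisfied
(6,1)B 1/3 not
(6,2)R 0/2 not
(6,3)B 1/3 not
(6,4)B 2/3 satisfied
(6,5)B 2/2 satisfied
Unsatisfied: (3,5), (4,0), (4,1), (5,0), (5,1), (5,3), (5,4), (6,1), (6,2), (6,3) — 10 in total.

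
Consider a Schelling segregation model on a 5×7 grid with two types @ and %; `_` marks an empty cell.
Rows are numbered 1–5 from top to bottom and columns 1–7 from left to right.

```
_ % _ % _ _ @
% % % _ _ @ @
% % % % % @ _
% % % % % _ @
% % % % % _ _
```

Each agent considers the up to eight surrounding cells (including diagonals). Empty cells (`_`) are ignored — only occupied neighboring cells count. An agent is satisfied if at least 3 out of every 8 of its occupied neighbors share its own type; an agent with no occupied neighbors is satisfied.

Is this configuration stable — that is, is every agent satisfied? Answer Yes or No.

Yes

Row 1: (1,2)% 3/3 ok · (1,4)% 1/1 ok · (1,7)@ 2/2 ok
Row 2: (2,1)% 4/4 ok · (2,2)% 6/6 ok · (2,3)% 6/6 ok · (2,6)@ 3/4 ok · (2,7)@ 3/3 ok
Row 3: (3,1)% 5/5 ok · (3,2)% 8/8 ok · (3,3)% 7/7 ok · (3,4)% 6/6 ok · (3,5)% 3/5 ok · (3,6)@ 3/5 ok
Row 4: (4,1)% 5/5 ok · (4,2)% 8/8 ok · (4,3)% 8/8 ok · (4,4)% 8/8 ok · (4,5)% 5/6 ok · (4,7)@ 1/1 ok
Row 5: (5,1)% 3/3 ok · (5,2)% 5/5 ok · (5,3)% 5/5 ok · (5,4)% 5/5 ok · (5,5)% 3/3 ok
All meet the threshold, so the configuration is stable.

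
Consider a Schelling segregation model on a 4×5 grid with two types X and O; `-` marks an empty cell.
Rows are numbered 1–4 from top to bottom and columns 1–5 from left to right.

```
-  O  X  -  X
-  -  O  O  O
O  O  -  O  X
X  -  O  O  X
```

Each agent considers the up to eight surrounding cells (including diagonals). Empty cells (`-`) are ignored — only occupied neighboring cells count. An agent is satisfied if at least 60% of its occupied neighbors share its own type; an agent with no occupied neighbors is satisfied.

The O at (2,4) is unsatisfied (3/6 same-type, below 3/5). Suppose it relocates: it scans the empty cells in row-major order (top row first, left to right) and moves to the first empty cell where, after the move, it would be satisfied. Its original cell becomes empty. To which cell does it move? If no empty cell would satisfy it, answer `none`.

(1,1)

Vacating (2,4). Empty cells in order:
  (1,1): 1/1 same-type → satisfied — stop here.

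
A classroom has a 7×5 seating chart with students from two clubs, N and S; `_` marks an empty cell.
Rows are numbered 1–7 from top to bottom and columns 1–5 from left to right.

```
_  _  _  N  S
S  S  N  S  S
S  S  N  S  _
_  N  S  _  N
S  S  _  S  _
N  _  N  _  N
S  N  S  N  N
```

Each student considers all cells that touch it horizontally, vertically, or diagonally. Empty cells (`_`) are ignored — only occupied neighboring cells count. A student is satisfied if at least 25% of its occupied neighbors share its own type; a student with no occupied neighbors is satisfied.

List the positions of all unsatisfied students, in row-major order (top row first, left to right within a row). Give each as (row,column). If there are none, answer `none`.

(1,4)N 1/4 ✓
(1,5)S 2/3 ✓
(2,1)S 3/3 ✓
(2,2)S 3/5 ✓
(2,3)N 2/6 ✓
(2,4)S 3/6 ✓
(2,5)S 3/4 ✓
(3,1)S 3/4 ✓
(3,2)S 4/7 ✓
(3,3)N 2/7 ✓
(3,4)S 3/6 ✓
(4,2)N 1/6 ✗
(4,3)S 4/6 ✓
(4,5)N 0/2 ✗
(5,1)S 1/3 ✓
(5,2)S 2/5 ✓
(5,4)S 1/4 ✓
(6,1)N 1/4 ✓
(6,3)N 2/5 ✓
(6,5)N 2/3 ✓
(7,1)S 0/2 ✗
(7,2)N 2/4 ✓
(7,3)S 0/3 ✗
(7,4)N 3/4 ✓
(7,5)N 2/2 ✓

(4,2), (4,5), (7,1), (7,3)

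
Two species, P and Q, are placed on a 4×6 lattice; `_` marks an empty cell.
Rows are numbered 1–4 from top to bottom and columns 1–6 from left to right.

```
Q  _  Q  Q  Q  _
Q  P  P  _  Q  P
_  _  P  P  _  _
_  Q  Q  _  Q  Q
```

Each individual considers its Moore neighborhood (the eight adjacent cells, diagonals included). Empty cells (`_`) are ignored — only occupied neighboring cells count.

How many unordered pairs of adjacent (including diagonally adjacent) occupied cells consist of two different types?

12

Scan each occupied cell's neighbors to the right and below (and the two forward diagonals) so each pair is counted once.
From row 1: 5 unlike of 10 pairs (running 5/10).
From row 2: 3 unlike of 7 pairs (running 8/17).
From row 3: 4 unlike of 5 pairs (running 12/22).
From row 4: 0 unlike of 2 pairs (running 12/24).
Total adjacent occupied pairs: 24; unlike-type pairs: 12.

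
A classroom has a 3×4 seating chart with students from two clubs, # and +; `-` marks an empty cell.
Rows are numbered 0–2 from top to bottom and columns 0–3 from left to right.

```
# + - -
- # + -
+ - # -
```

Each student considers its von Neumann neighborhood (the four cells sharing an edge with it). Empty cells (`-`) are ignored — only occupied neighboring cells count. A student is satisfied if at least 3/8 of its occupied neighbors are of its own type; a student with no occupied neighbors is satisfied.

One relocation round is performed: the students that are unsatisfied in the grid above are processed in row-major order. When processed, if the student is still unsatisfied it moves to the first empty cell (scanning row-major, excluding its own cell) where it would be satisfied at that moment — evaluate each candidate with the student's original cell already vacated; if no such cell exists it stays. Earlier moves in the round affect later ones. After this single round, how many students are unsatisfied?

Initially unsatisfied (in order): (0,0), (0,1), (1,1), (1,2), (2,2).
  (0,0) → (0,3).
  (0,1) → (0,0).
  (1,1) → (0,2).
  (1,2) → (0,1).
  (2,2): now satisfied by earlier moves; stays.
Resulting grid:
+ + # #
- - - -
+ - # -
All satisfied now.

0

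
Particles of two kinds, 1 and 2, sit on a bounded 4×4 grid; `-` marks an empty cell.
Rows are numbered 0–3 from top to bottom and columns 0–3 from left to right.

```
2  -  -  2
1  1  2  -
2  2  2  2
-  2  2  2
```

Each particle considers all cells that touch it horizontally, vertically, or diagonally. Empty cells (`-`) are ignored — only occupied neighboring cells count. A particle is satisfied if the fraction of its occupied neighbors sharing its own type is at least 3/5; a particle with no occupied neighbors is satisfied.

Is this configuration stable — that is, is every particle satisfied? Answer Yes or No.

No

(0,0)2 0/2 unhappy
(0,3)2 1/1 ok
(1,0)1 1/4 unhappy
(1,1)1 1/6 unhappy
(1,2)2 4/5 ok
(2,0)2 2/4 unhappy
(2,1)2 5/7 ok
(2,2)2 6/7 ok
(2,3)2 4/4 ok
(3,1)2 4/4 ok
(3,2)2 5/5 ok
(3,3)2 3/3 ok
For instance (0,0) has only 0/2 same-type neighbors, below 3/5.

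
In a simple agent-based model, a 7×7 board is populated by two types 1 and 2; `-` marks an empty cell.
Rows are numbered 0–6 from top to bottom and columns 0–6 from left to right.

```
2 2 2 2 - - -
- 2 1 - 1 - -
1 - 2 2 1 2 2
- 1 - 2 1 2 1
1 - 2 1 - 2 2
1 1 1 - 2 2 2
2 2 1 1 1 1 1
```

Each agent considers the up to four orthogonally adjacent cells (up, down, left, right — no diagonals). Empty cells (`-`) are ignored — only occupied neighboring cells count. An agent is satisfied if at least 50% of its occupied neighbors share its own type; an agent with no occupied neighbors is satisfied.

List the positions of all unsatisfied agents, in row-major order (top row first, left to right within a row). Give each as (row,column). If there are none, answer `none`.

(1,2), (3,3), (3,4), (3,6), (4,2), (4,3), (6,1)

Row 0: (0,0)2 1/1 ok · (0,1)2 3/3 ok · (0,2)2 2/3 ok · (0,3)2 1/1 ok
Row 1: (1,1)2 1/2 ok · (1,2)1 0/3 unhappy · (1,4)1 1/1 ok
Row 2: (2,0)1 0/0 ok · (2,2)2 1/2 ok · (2,3)2 2/3 ok · (2,4)1 2/4 ok · (2,5)2 2/3 ok · (2,6)2 1/2 ok
Row 3: (3,1)1 0/0 ok · (3,3)2 1/3 unhappy · (3,4)1 1/3 unhappy · (3,5)2 2/4 ok · (3,6)1 0/3 unhappy
Row 4: (4,0)1 1/1 ok · (4,2)2 0/2 unhappy · (4,3)1 0/2 unhappy · (4,5)2 3/3 ok · (4,6)2 2/3 ok
Row 5: (5,0)1 2/3 ok · (5,1)1 2/3 ok · (5,2)1 2/3 ok · (5,4)2 1/2 ok · (5,5)2 3/4 ok · (5,6)2 2/3 ok
Row 6: (6,0)2 1/2 ok · (6,1)2 1/3 unhappy · (6,2)1 2/3 ok · (6,3)1 2/2 ok · (6,4)1 2/3 ok · (6,5)1 2/3 ok · (6,6)1 1/2 ok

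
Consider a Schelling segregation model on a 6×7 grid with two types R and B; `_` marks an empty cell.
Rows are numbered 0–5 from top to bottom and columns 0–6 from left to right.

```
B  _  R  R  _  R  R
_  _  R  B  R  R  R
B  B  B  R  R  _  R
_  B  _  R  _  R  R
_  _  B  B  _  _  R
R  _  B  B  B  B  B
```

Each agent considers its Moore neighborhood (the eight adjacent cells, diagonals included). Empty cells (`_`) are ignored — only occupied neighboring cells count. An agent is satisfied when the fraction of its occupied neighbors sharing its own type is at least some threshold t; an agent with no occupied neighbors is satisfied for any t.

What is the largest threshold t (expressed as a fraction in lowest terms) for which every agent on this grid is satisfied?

(0,0)B — no occupied neighbors
(0,2)R 2/3
(0,3)R 3/4
(0,5)R 4/4
(0,6)R 3/3
(1,2)R 3/6
(1,3)B 1/7
(1,4)R 5/6
(1,5)R 6/6
(1,6)R 4/4
(2,0)B 2/2
(2,1)B 3/4
(2,2)B 3/6
(2,3)R 4/6
(2,4)R 5/6
(2,6)R 4/4
(3,1)B 4/4
(3,3)R 2/5
(3,5)R 4/4
(3,6)R 3/3
(4,2)B 4/5
(4,3)B 4/5
(4,6)R 2/4
(5,0)R — no occupied neighbors
(5,2)B 3/3
(5,3)B 4/4
(5,4)B 3/3
(5,5)B 2/3
(5,6)B 1/2
The smallest same-type fraction is 1/7 at (1,3), which reduces to 1/7. Any threshold above that leaves this agent unsatisfied.

1/7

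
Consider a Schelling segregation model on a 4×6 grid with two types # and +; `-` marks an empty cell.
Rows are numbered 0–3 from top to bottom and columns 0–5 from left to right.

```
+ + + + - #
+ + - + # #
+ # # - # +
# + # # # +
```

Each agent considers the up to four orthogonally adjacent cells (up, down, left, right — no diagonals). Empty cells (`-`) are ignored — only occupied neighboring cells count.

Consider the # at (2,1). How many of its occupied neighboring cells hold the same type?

1

Occupied neighbors of (2,1): (1,1)=+, (3,1)=+, (2,0)=+, (2,2)=#.
Same type (#): 1 of 4.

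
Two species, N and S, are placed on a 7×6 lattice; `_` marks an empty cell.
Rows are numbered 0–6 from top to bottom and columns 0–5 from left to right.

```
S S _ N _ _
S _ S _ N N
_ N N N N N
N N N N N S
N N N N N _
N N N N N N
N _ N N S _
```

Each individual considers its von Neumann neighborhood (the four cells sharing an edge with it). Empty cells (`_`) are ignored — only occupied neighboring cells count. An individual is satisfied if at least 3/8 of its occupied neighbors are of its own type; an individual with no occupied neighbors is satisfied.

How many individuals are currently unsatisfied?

(0,0)S 2/2 ok
(0,1)S 1/1 ok
(0,3)N 0/0 ok
(1,0)S 1/1 ok
(1,2)S 0/1 unhappy
(1,4)N 2/2 ok
(1,5)N 2/2 ok
(2,1)N 2/2 ok
(2,2)N 3/4 ok
(2,3)N 3/3 ok
(2,4)N 4/4 ok
(2,5)N 2/3 ok
(3,0)N 2/2 ok
(3,1)N 4/4 ok
(3,2)N 4/4 ok
(3,3)N 4/4 ok
(3,4)N 3/4 ok
(3,5)S 0/2 unhappy
(4,0)N 3/3 ok
(4,1)N 4/4 ok
(4,2)N 4/4 ok
(4,3)N 4/4 ok
(4,4)N 3/3 ok
(5,0)N 3/3 ok
(5,1)N 3/3 ok
(5,2)N 4/4 ok
(5,3)N 4/4 ok
(5,4)N 3/4 ok
(5,5)N 1/1 ok
(6,0)N 1/1 ok
(6,2)N 2/2 ok
(6,3)N 2/3 ok
(6,4)S 0/2 unhappy
Unsatisfied: (1,2), (3,5), (6,4) — 3 in total.

3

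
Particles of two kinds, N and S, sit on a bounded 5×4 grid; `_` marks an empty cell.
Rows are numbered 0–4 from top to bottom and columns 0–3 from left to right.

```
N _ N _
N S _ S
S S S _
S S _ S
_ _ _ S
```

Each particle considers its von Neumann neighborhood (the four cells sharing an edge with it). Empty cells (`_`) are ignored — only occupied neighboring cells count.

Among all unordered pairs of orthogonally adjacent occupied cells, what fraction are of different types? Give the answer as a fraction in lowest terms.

Scan each occupied cell's neighbors to the right and below so each pair is counted once.
From row 0: 0 unlike of 1 pairs (running 0/1).
From row 1: 2 unlike of 3 pairs (running 2/4).
From row 2: 0 unlike of 4 pairs (running 2/8).
From row 3: 0 unlike of 2 pairs (running 2/10).
Total adjacent occupied pairs: 10; unlike-type pairs: 2.
2/10 reduces to 1/5.

1/5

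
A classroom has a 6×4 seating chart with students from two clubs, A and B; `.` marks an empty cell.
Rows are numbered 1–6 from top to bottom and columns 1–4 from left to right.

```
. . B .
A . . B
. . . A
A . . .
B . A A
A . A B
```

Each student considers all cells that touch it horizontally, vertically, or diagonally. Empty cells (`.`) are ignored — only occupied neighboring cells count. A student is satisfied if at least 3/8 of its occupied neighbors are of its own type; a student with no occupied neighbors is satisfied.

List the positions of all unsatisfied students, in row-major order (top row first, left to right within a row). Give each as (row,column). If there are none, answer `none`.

(1,3)B 1/1 ✓
(2,1)A 0/0 ✓
(2,4)B 1/2 ✓
(3,4)A 0/1 ✗
(4,1)A 0/1 ✗
(5,1)B 0/2 ✗
(5,3)A 2/3 ✓
(5,4)A 2/3 ✓
(6,1)A 0/1 ✗
(6,3)A 2/3 ✓
(6,4)B 0/3 ✗

(3,4), (4,1), (5,1), (6,1), (6,4)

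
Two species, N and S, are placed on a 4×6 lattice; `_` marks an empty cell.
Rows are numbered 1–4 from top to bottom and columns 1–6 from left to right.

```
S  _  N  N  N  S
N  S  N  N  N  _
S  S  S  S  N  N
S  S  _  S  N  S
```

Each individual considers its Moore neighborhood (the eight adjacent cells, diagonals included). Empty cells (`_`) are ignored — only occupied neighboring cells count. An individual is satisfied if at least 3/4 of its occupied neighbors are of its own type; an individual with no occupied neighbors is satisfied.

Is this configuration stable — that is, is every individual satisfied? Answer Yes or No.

Row 1: (1,1)S 1/2 ✗ · (1,3)N 3/4 ✓ · (1,4)N 5/5 ✓ · (1,5)N 3/4 ✓ · (1,6)S 0/2 ✗
Row 2: (2,1)N 0/4 ✗ · (2,2)S 4/7 ✗ · (2,3)N 3/7 ✗ · (2,4)N 6/8 ✓ · (2,5)N 5/7 ✗
Row 3: (3,1)S 4/5 ✓ · (3,2)S 5/7 ✗ · (3,3)S 5/7 ✗ · (3,4)S 2/7 ✗ · (3,5)N 4/7 ✗ · (3,6)N 3/4 ✓
Row 4: (4,1)S 3/3 ✓ · (4,2)S 4/4 ✓ · (4,4)S 2/4 ✗ · (4,5)N 2/5 ✗ · (4,6)S 0/3 ✗
For instance (1,1) has only 1/2 same-type neighbors, below 3/4.

No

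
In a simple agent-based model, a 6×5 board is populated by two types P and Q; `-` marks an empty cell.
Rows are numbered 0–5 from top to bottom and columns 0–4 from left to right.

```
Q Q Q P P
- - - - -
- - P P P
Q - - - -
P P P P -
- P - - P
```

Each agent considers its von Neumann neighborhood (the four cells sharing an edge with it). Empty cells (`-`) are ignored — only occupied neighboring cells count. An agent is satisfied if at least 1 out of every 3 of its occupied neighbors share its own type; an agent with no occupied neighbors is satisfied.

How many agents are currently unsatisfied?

Row 0: (0,0)Q 1/1 ok · (0,1)Q 2/2 ok · (0,2)Q 1/2 ok · (0,3)P 1/2 ok · (0,4)P 1/1 ok
Row 2: (2,2)P 1/1 ok · (2,3)P 2/2 ok · (2,4)P 1/1 ok
Row 3: (3,0)Q 0/1 unhappy
Row 4: (4,0)P 1/2 ok · (4,1)P 3/3 ok · (4,2)P 2/2 ok · (4,3)P 1/1 ok
Row 5: (5,1)P 1/1 ok · (5,4)P 0/0 ok
Unsatisfied: (3,0) — 1 in total.

1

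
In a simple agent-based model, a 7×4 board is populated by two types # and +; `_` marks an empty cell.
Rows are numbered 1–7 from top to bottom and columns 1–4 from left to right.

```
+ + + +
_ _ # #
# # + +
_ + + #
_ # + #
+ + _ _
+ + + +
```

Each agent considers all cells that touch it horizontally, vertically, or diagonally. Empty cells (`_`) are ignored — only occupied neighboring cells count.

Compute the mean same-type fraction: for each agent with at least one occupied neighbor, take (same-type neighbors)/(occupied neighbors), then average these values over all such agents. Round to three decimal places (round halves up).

0.560

(1,1)+ 1/1
(1,2)+ 2/3
(1,3)+ 2/4
(1,4)+ 1/3
(2,3)# 2/7
(2,4)# 1/5
(3,1)# 1/2
(3,2)# 2/5
(3,3)+ 3/7
(3,4)+ 2/5
(4,2)+ 3/6
(4,3)+ 4/8
(4,4)# 1/5
(5,2)# 0/5
(5,3)+ 3/6
(5,4)# 1/3
(6,1)+ 3/4
(6,2)+ 5/6
(7,1)+ 3/3
(7,2)+ 4/4
(7,3)+ 3/3
(7,4)+ 1/1
Sum over 22 agents: 1/1 + 2/3 + 2/4 + 1/3 + 2/7 + 1/5 + 1/2 + 2/5 + 3/7 + 2/5 + 3/6 + 4/8 + 1/5 + 0/5 + 3/6 + 1/3 + 3/4 + 5/6 + 3/3 + 4/4 + 3/3 + 1/1 = 5179/420; mean = 5179/420 ÷ 22 = 5179/9240 = 0.560497… → 0.560.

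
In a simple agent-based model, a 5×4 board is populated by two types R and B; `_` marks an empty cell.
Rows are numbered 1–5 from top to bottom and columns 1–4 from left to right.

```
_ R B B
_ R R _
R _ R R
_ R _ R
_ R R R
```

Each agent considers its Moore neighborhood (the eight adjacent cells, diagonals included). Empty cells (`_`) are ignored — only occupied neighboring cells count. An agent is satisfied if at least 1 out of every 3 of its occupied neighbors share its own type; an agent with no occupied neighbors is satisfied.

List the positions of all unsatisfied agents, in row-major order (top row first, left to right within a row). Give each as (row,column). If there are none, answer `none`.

(1,3)

Row 1: (1,2)R 2/3 ok · (1,3)B 1/4 unhappy · (1,4)B 1/2 ok
Row 2: (2,2)R 4/5 ok · (2,3)R 4/6 ok
Row 3: (3,1)R 2/2 ok · (3,3)R 5/5 ok · (3,4)R 3/3 ok
Row 4: (4,2)R 4/4 ok · (4,4)R 4/4 ok
Row 5: (5,2)R 2/2 ok · (5,3)R 4/4 ok · (5,4)R 2/2 ok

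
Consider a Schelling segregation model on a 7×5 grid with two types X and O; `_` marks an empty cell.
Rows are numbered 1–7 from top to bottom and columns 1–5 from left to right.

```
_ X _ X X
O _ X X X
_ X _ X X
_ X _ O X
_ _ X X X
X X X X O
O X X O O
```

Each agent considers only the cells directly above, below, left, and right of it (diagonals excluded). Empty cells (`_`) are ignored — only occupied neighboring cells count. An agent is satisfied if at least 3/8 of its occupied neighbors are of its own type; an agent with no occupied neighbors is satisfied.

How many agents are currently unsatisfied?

4

Row 1: (1,2)X 0/0 ok · (1,4)X 2/2 ok · (1,5)X 2/2 ok
Row 2: (2,1)O 0/0 ok · (2,3)X 1/1 ok · (2,4)X 4/4 ok · (2,5)X 3/3 ok
Row 3: (3,2)X 1/1 ok · (3,4)X 2/3 ok · (3,5)X 3/3 ok
Row 4: (4,2)X 1/1 ok · (4,4)O 0/3 unhappy · (4,5)X 2/3 ok
Row 5: (5,3)X 2/2 ok · (5,4)X 3/4 ok · (5,5)X 2/3 ok
Row 6: (6,1)X 1/2 ok · (6,2)X 3/3 ok · (6,3)X 4/4 ok · (6,4)X 2/4 ok · (6,5)O 1/3 unhappy
Row 7: (7,1)O 0/2 unhappy · (7,2)X 2/3 ok · (7,3)X 2/3 ok · (7,4)O 1/3 unhappy · (7,5)O 2/2 ok
Unsatisfied: (4,4), (6,5), (7,1), (7,4) — 4 in total.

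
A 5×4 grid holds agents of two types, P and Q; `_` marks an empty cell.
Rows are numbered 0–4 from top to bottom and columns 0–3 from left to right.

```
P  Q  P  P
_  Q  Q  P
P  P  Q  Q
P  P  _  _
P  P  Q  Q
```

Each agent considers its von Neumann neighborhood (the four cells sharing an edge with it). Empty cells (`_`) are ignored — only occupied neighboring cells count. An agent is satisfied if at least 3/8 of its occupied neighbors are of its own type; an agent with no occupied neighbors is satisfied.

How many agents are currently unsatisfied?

(0,0)P 0/1 unhappy
(0,1)Q 1/3 unhappy
(0,2)P 1/3 unhappy
(0,3)P 2/2 ok
(1,1)Q 2/3 ok
(1,2)Q 2/4 ok
(1,3)P 1/3 unhappy
(2,0)P 2/2 ok
(2,1)P 2/4 ok
(2,2)Q 2/3 ok
(2,3)Q 1/2 ok
(3,0)P 3/3 ok
(3,1)P 3/3 ok
(4,0)P 2/2 ok
(4,1)P 2/3 ok
(4,2)Q 1/2 ok
(4,3)Q 1/1 ok
Unsatisfied: (0,0), (0,1), (0,2), (1,3) — 4 in total.

4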